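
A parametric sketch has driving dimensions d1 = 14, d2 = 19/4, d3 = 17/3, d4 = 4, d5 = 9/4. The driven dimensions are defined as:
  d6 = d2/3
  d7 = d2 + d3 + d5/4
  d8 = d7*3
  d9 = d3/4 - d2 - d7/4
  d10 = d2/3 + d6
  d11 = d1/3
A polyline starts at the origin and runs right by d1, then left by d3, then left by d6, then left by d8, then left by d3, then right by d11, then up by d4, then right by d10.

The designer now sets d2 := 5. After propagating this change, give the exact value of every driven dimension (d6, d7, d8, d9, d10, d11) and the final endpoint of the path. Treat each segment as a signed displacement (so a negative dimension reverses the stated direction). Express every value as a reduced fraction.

d6 = 5/3
d7 = 539/48
d8 = 539/16
d9 = -409/64
d10 = 10/3
d11 = 14/3
endpoint = (-395/16, 4)

Apply edit: d2 := 5
  d6 = d2/3 = 5/3
  d7 = d2 + d3 + d5/4 = 539/48
  d8 = d7*3 = 539/16
  d9 = d3/4 - d2 - d7/4 = -409/64
  d10 = d2/3 + d6 = 10/3
  d11 = d1/3 = 14/3
Walk from origin (0, 0):
  seg 1: right by d1 = 14 → (14, 0)
  seg 2: left by d3 = 17/3 → (25/3, 0)
  seg 3: left by d6 = 5/3 → (20/3, 0)
  seg 4: left by d8 = 539/16 → (-1297/48, 0)
  seg 5: left by d3 = 17/3 → (-523/16, 0)
  seg 6: right by d11 = 14/3 → (-1345/48, 0)
  seg 7: up by d4 = 4 → (-1345/48, 4)
  seg 8: right by d10 = 10/3 → (-395/16, 4)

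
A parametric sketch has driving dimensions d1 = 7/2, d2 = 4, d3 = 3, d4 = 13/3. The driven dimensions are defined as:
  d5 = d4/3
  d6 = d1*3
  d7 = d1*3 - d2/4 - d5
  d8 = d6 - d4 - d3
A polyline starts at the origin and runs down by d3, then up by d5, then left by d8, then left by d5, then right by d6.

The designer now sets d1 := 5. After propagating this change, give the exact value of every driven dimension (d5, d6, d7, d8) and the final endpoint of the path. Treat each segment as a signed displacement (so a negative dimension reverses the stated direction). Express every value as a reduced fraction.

Apply edit: d1 := 5
  d5 = d4/3 = 13/9
  d6 = d1*3 = 15
  d7 = d1*3 - d2/4 - d5 = 113/9
  d8 = d6 - d4 - d3 = 23/3
Walk from origin (0, 0):
  seg 1: down by d3 = 3 → (0, -3)
  seg 2: up by d5 = 13/9 → (0, -14/9)
  seg 3: left by d8 = 23/3 → (-23/3, -14/9)
  seg 4: left by d5 = 13/9 → (-82/9, -14/9)
  seg 5: right by d6 = 15 → (53/9, -14/9)

d5 = 13/9
d6 = 15
d7 = 113/9
d8 = 23/3
endpoint = (53/9, -14/9)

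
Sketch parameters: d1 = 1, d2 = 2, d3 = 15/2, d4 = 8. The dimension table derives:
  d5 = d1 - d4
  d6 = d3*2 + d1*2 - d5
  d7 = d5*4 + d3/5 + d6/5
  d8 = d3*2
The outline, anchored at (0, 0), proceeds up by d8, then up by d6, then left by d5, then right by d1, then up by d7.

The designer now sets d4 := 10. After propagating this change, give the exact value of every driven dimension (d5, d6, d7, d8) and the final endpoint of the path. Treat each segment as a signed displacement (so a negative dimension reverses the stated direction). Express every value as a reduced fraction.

d5 = -9
d6 = 26
d7 = -293/10
d8 = 15
endpoint = (10, 117/10)

Apply edit: d4 := 10
  d5 = d1 - d4 = -9
  d6 = d3*2 + d1*2 - d5 = 26
  d7 = d5*4 + d3/5 + d6/5 = -293/10
  d8 = d3*2 = 15
Walk from origin (0, 0):
  seg 1: up by d8 = 15 → (0, 15)
  seg 2: up by d6 = 26 → (0, 41)
  seg 3: left by d5 = -9 → (9, 41)
  seg 4: right by d1 = 1 → (10, 41)
  seg 5: up by d7 = -293/10 → (10, 117/10)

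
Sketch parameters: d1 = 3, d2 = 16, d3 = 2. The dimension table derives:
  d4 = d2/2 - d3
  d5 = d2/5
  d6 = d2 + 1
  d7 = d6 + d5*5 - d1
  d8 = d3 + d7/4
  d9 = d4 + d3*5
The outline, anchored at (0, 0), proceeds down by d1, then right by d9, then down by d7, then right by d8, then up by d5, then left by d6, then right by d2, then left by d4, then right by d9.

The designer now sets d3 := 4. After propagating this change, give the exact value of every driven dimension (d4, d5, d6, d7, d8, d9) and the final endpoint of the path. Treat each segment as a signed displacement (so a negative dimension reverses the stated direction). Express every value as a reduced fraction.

d4 = 4
d5 = 16/5
d6 = 17
d7 = 30
d8 = 23/2
d9 = 24
endpoint = (109/2, -149/5)

Apply edit: d3 := 4
  d4 = d2/2 - d3 = 4
  d5 = d2/5 = 16/5
  d6 = d2 + 1 = 17
  d7 = d6 + d5*5 - d1 = 30
  d8 = d3 + d7/4 = 23/2
  d9 = d4 + d3*5 = 24
Walk from origin (0, 0):
  seg 1: down by d1 = 3 → (0, -3)
  seg 2: right by d9 = 24 → (24, -3)
  seg 3: down by d7 = 30 → (24, -33)
  seg 4: right by d8 = 23/2 → (71/2, -33)
  seg 5: up by d5 = 16/5 → (71/2, -149/5)
  seg 6: left by d6 = 17 → (37/2, -149/5)
  seg 7: right by d2 = 16 → (69/2, -149/5)
  seg 8: left by d4 = 4 → (61/2, -149/5)
  seg 9: right by d9 = 24 → (109/2, -149/5)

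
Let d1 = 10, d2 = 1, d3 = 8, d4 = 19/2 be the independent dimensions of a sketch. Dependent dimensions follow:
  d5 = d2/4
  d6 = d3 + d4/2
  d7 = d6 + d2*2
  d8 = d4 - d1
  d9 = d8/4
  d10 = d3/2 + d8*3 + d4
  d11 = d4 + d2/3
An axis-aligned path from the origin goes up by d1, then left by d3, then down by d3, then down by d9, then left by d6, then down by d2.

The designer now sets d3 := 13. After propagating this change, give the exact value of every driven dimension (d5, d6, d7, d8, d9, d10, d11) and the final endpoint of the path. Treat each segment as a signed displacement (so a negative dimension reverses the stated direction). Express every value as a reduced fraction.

d5 = 1/4
d6 = 71/4
d7 = 79/4
d8 = -1/2
d9 = -1/8
d10 = 29/2
d11 = 59/6
endpoint = (-123/4, -31/8)

Apply edit: d3 := 13
  d5 = d2/4 = 1/4
  d6 = d3 + d4/2 = 71/4
  d7 = d6 + d2*2 = 79/4
  d8 = d4 - d1 = -1/2
  d9 = d8/4 = -1/8
  d10 = d3/2 + d8*3 + d4 = 29/2
  d11 = d4 + d2/3 = 59/6
Walk from origin (0, 0):
  seg 1: up by d1 = 10 → (0, 10)
  seg 2: left by d3 = 13 → (-13, 10)
  seg 3: down by d3 = 13 → (-13, -3)
  seg 4: down by d9 = -1/8 → (-13, -23/8)
  seg 5: left by d6 = 71/4 → (-123/4, -23/8)
  seg 6: down by d2 = 1 → (-123/4, -31/8)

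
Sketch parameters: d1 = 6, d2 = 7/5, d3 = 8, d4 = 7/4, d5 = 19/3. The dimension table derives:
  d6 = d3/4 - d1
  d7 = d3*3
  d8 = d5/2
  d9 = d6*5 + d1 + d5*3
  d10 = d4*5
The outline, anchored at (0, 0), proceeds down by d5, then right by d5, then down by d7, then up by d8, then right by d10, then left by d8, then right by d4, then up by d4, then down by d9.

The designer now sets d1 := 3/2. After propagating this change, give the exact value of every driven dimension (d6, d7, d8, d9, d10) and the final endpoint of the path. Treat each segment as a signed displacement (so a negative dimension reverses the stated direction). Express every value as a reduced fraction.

d6 = 1/2
d7 = 24
d8 = 19/6
d9 = 23
d10 = 35/4
endpoint = (41/3, -581/12)

Apply edit: d1 := 3/2
  d6 = d3/4 - d1 = 1/2
  d7 = d3*3 = 24
  d8 = d5/2 = 19/6
  d9 = d6*5 + d1 + d5*3 = 23
  d10 = d4*5 = 35/4
Walk from origin (0, 0):
  seg 1: down by d5 = 19/3 → (0, -19/3)
  seg 2: right by d5 = 19/3 → (19/3, -19/3)
  seg 3: down by d7 = 24 → (19/3, -91/3)
  seg 4: up by d8 = 19/6 → (19/3, -163/6)
  seg 5: right by d10 = 35/4 → (181/12, -163/6)
  seg 6: left by d8 = 19/6 → (143/12, -163/6)
  seg 7: right by d4 = 7/4 → (41/3, -163/6)
  seg 8: up by d4 = 7/4 → (41/3, -305/12)
  seg 9: down by d9 = 23 → (41/3, -581/12)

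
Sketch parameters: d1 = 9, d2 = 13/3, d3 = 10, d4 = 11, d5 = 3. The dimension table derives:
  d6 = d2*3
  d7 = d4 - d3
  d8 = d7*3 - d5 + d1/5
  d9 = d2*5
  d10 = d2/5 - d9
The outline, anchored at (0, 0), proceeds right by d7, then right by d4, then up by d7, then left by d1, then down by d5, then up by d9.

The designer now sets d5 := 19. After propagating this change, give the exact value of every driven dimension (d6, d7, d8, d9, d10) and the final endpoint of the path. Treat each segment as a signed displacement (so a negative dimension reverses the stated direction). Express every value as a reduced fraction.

Apply edit: d5 := 19
  d6 = d2*3 = 13
  d7 = d4 - d3 = 1
  d8 = d7*3 - d5 + d1/5 = -71/5
  d9 = d2*5 = 65/3
  d10 = d2/5 - d9 = -104/5
Walk from origin (0, 0):
  seg 1: right by d7 = 1 → (1, 0)
  seg 2: right by d4 = 11 → (12, 0)
  seg 3: up by d7 = 1 → (12, 1)
  seg 4: left by d1 = 9 → (3, 1)
  seg 5: down by d5 = 19 → (3, -18)
  seg 6: up by d9 = 65/3 → (3, 11/3)

d6 = 13
d7 = 1
d8 = -71/5
d9 = 65/3
d10 = -104/5
endpoint = (3, 11/3)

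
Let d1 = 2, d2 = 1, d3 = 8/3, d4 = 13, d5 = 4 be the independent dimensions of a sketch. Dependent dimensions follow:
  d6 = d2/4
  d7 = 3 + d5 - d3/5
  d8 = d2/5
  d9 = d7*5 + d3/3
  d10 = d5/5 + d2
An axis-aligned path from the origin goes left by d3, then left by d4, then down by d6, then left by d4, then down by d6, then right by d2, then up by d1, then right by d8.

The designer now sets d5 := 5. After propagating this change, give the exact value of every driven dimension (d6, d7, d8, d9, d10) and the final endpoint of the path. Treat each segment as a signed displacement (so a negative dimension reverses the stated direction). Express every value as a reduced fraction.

d6 = 1/4
d7 = 112/15
d8 = 1/5
d9 = 344/9
d10 = 2
endpoint = (-412/15, 3/2)

Apply edit: d5 := 5
  d6 = d2/4 = 1/4
  d7 = 3 + d5 - d3/5 = 112/15
  d8 = d2/5 = 1/5
  d9 = d7*5 + d3/3 = 344/9
  d10 = d5/5 + d2 = 2
Walk from origin (0, 0):
  seg 1: left by d3 = 8/3 → (-8/3, 0)
  seg 2: left by d4 = 13 → (-47/3, 0)
  seg 3: down by d6 = 1/4 → (-47/3, -1/4)
  seg 4: left by d4 = 13 → (-86/3, -1/4)
  seg 5: down by d6 = 1/4 → (-86/3, -1/2)
  seg 6: right by d2 = 1 → (-83/3, -1/2)
  seg 7: up by d1 = 2 → (-83/3, 3/2)
  seg 8: right by d8 = 1/5 → (-412/15, 3/2)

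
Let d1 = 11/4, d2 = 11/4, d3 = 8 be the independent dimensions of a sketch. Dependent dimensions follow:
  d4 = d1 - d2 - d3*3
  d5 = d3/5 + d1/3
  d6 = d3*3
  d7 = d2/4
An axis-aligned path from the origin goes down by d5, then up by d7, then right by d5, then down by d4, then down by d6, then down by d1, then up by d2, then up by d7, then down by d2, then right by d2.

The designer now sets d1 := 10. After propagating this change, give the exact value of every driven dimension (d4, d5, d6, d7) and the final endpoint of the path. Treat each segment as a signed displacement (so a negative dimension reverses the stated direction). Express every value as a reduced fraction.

d4 = -67/4
d5 = 74/15
d6 = 24
d7 = 11/16
endpoint = (461/60, -2497/120)

Apply edit: d1 := 10
  d4 = d1 - d2 - d3*3 = -67/4
  d5 = d3/5 + d1/3 = 74/15
  d6 = d3*3 = 24
  d7 = d2/4 = 11/16
Walk from origin (0, 0):
  seg 1: down by d5 = 74/15 → (0, -74/15)
  seg 2: up by d7 = 11/16 → (0, -1019/240)
  seg 3: right by d5 = 74/15 → (74/15, -1019/240)
  seg 4: down by d4 = -67/4 → (74/15, 3001/240)
  seg 5: down by d6 = 24 → (74/15, -2759/240)
  seg 6: down by d1 = 10 → (74/15, -5159/240)
  seg 7: up by d2 = 11/4 → (74/15, -4499/240)
  seg 8: up by d7 = 11/16 → (74/15, -2167/120)
  seg 9: down by d2 = 11/4 → (74/15, -2497/120)
  seg 10: right by d2 = 11/4 → (461/60, -2497/120)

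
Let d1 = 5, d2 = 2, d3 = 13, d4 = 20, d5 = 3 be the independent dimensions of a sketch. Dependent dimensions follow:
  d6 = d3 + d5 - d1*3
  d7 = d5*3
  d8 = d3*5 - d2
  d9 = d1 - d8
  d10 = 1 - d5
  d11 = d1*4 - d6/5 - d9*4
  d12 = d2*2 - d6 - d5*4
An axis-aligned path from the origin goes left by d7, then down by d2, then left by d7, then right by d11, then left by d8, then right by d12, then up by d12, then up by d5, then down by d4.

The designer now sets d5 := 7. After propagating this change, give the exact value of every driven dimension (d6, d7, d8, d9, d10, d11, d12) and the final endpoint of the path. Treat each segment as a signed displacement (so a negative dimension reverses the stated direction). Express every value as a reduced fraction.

d6 = 5
d7 = 21
d8 = 63
d9 = -58
d10 = -6
d11 = 251
d12 = -29
endpoint = (117, -44)

Apply edit: d5 := 7
  d6 = d3 + d5 - d1*3 = 5
  d7 = d5*3 = 21
  d8 = d3*5 - d2 = 63
  d9 = d1 - d8 = -58
  d10 = 1 - d5 = -6
  d11 = d1*4 - d6/5 - d9*4 = 251
  d12 = d2*2 - d6 - d5*4 = -29
Walk from origin (0, 0):
  seg 1: left by d7 = 21 → (-21, 0)
  seg 2: down by d2 = 2 → (-21, -2)
  seg 3: left by d7 = 21 → (-42, -2)
  seg 4: right by d11 = 251 → (209, -2)
  seg 5: left by d8 = 63 → (146, -2)
  seg 6: right by d12 = -29 → (117, -2)
  seg 7: up by d12 = -29 → (117, -31)
  seg 8: up by d5 = 7 → (117, -24)
  seg 9: down by d4 = 20 → (117, -44)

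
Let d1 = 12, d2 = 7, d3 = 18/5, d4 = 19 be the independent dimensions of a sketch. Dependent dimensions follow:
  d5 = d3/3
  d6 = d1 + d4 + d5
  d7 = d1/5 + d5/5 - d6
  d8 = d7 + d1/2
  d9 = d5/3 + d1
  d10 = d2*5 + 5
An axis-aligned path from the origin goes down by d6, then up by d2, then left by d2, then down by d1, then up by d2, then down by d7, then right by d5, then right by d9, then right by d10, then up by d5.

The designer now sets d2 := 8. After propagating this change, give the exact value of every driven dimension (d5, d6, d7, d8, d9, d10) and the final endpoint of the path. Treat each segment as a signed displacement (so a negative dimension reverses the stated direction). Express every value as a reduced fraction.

d5 = 6/5
d6 = 161/5
d7 = -739/25
d8 = -589/25
d9 = 62/5
d10 = 45
endpoint = (253/5, 64/25)

Apply edit: d2 := 8
  d5 = d3/3 = 6/5
  d6 = d1 + d4 + d5 = 161/5
  d7 = d1/5 + d5/5 - d6 = -739/25
  d8 = d7 + d1/2 = -589/25
  d9 = d5/3 + d1 = 62/5
  d10 = d2*5 + 5 = 45
Walk from origin (0, 0):
  seg 1: down by d6 = 161/5 → (0, -161/5)
  seg 2: up by d2 = 8 → (0, -121/5)
  seg 3: left by d2 = 8 → (-8, -121/5)
  seg 4: down by d1 = 12 → (-8, -181/5)
  seg 5: up by d2 = 8 → (-8, -141/5)
  seg 6: down by d7 = -739/25 → (-8, 34/25)
  seg 7: right by d5 = 6/5 → (-34/5, 34/25)
  seg 8: right by d9 = 62/5 → (28/5, 34/25)
  seg 9: right by d10 = 45 → (253/5, 34/25)
  seg 10: up by d5 = 6/5 → (253/5, 64/25)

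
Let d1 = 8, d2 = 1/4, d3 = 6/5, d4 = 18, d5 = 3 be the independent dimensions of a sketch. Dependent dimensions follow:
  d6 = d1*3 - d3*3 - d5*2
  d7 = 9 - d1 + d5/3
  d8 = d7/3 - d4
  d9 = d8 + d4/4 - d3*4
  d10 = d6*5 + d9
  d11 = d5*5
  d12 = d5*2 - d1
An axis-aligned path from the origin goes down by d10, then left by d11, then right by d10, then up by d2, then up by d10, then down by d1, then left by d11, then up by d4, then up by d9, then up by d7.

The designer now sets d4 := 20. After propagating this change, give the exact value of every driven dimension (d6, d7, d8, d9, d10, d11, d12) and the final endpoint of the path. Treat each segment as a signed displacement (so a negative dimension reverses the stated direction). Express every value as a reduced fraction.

d6 = 72/5
d7 = 2
d8 = -58/3
d9 = -287/15
d10 = 793/15
d11 = 15
d12 = -2
endpoint = (343/15, -293/60)

Apply edit: d4 := 20
  d6 = d1*3 - d3*3 - d5*2 = 72/5
  d7 = 9 - d1 + d5/3 = 2
  d8 = d7/3 - d4 = -58/3
  d9 = d8 + d4/4 - d3*4 = -287/15
  d10 = d6*5 + d9 = 793/15
  d11 = d5*5 = 15
  d12 = d5*2 - d1 = -2
Walk from origin (0, 0):
  seg 1: down by d10 = 793/15 → (0, -793/15)
  seg 2: left by d11 = 15 → (-15, -793/15)
  seg 3: right by d10 = 793/15 → (568/15, -793/15)
  seg 4: up by d2 = 1/4 → (568/15, -3157/60)
  seg 5: up by d10 = 793/15 → (568/15, 1/4)
  seg 6: down by d1 = 8 → (568/15, -31/4)
  seg 7: left by d11 = 15 → (343/15, -31/4)
  seg 8: up by d4 = 20 → (343/15, 49/4)
  seg 9: up by d9 = -287/15 → (343/15, -413/60)
  seg 10: up by d7 = 2 → (343/15, -293/60)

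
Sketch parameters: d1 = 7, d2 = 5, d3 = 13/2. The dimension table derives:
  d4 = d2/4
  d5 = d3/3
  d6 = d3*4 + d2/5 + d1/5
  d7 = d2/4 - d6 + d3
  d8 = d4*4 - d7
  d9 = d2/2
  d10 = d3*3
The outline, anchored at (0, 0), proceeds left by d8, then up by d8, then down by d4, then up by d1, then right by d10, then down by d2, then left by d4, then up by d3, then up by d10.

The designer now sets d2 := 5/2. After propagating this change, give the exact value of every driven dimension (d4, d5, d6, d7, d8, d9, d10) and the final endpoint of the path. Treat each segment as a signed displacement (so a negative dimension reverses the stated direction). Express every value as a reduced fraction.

d4 = 5/8
d5 = 13/6
d6 = 279/10
d7 = -831/40
d8 = 931/40
d9 = 5/4
d10 = 39/2
endpoint = (-22/5, 1063/20)

Apply edit: d2 := 5/2
  d4 = d2/4 = 5/8
  d5 = d3/3 = 13/6
  d6 = d3*4 + d2/5 + d1/5 = 279/10
  d7 = d2/4 - d6 + d3 = -831/40
  d8 = d4*4 - d7 = 931/40
  d9 = d2/2 = 5/4
  d10 = d3*3 = 39/2
Walk from origin (0, 0):
  seg 1: left by d8 = 931/40 → (-931/40, 0)
  seg 2: up by d8 = 931/40 → (-931/40, 931/40)
  seg 3: down by d4 = 5/8 → (-931/40, 453/20)
  seg 4: up by d1 = 7 → (-931/40, 593/20)
  seg 5: right by d10 = 39/2 → (-151/40, 593/20)
  seg 6: down by d2 = 5/2 → (-151/40, 543/20)
  seg 7: left by d4 = 5/8 → (-22/5, 543/20)
  seg 8: up by d3 = 13/2 → (-22/5, 673/20)
  seg 9: up by d10 = 39/2 → (-22/5, 1063/20)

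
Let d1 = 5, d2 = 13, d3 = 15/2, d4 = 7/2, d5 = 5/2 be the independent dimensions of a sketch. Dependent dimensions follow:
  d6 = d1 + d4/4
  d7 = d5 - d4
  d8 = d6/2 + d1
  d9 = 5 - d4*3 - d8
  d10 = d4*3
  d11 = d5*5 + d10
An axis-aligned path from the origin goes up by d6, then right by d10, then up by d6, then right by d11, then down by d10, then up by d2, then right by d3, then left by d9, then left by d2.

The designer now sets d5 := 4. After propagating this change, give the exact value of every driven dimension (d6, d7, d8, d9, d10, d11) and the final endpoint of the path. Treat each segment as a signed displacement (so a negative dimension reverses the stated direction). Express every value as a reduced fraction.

d6 = 47/8
d7 = 1/2
d8 = 127/16
d9 = -215/16
d10 = 21/2
d11 = 61/2
endpoint = (783/16, 57/4)

Apply edit: d5 := 4
  d6 = d1 + d4/4 = 47/8
  d7 = d5 - d4 = 1/2
  d8 = d6/2 + d1 = 127/16
  d9 = 5 - d4*3 - d8 = -215/16
  d10 = d4*3 = 21/2
  d11 = d5*5 + d10 = 61/2
Walk from origin (0, 0):
  seg 1: up by d6 = 47/8 → (0, 47/8)
  seg 2: right by d10 = 21/2 → (21/2, 47/8)
  seg 3: up by d6 = 47/8 → (21/2, 47/4)
  seg 4: right by d11 = 61/2 → (41, 47/4)
  seg 5: down by d10 = 21/2 → (41, 5/4)
  seg 6: up by d2 = 13 → (41, 57/4)
  seg 7: right by d3 = 15/2 → (97/2, 57/4)
  seg 8: left by d9 = -215/16 → (991/16, 57/4)
  seg 9: left by d2 = 13 → (783/16, 57/4)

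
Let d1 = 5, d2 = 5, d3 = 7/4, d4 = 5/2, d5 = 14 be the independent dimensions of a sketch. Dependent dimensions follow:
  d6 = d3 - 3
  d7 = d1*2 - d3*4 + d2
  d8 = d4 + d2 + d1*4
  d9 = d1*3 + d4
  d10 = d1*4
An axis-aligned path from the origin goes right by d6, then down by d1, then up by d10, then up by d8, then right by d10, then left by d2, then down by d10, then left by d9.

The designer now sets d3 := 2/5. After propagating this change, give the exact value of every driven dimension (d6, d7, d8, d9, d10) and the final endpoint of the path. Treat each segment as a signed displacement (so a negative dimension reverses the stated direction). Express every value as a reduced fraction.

d6 = -13/5
d7 = 67/5
d8 = 55/2
d9 = 35/2
d10 = 20
endpoint = (-51/10, 45/2)

Apply edit: d3 := 2/5
  d6 = d3 - 3 = -13/5
  d7 = d1*2 - d3*4 + d2 = 67/5
  d8 = d4 + d2 + d1*4 = 55/2
  d9 = d1*3 + d4 = 35/2
  d10 = d1*4 = 20
Walk from origin (0, 0):
  seg 1: right by d6 = -13/5 → (-13/5, 0)
  seg 2: down by d1 = 5 → (-13/5, -5)
  seg 3: up by d10 = 20 → (-13/5, 15)
  seg 4: up by d8 = 55/2 → (-13/5, 85/2)
  seg 5: right by d10 = 20 → (87/5, 85/2)
  seg 6: left by d2 = 5 → (62/5, 85/2)
  seg 7: down by d10 = 20 → (62/5, 45/2)
  seg 8: left by d9 = 35/2 → (-51/10, 45/2)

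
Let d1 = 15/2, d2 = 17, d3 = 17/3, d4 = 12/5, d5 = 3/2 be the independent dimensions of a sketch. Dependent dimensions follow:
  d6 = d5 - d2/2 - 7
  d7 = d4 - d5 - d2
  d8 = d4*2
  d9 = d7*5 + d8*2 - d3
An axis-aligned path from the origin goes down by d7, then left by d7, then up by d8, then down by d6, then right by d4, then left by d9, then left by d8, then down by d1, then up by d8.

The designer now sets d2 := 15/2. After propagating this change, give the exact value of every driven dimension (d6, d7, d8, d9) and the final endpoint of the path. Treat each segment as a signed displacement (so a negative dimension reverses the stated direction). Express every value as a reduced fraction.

Apply edit: d2 := 15/2
  d6 = d5 - d2/2 - 7 = -37/4
  d7 = d4 - d5 - d2 = -33/5
  d8 = d4*2 = 24/5
  d9 = d7*5 + d8*2 - d3 = -436/15
Walk from origin (0, 0):
  seg 1: down by d7 = -33/5 → (0, 33/5)
  seg 2: left by d7 = -33/5 → (33/5, 33/5)
  seg 3: up by d8 = 24/5 → (33/5, 57/5)
  seg 4: down by d6 = -37/4 → (33/5, 413/20)
  seg 5: right by d4 = 12/5 → (9, 413/20)
  seg 6: left by d9 = -436/15 → (571/15, 413/20)
  seg 7: left by d8 = 24/5 → (499/15, 413/20)
  seg 8: down by d1 = 15/2 → (499/15, 263/20)
  seg 9: up by d8 = 24/5 → (499/15, 359/20)

d6 = -37/4
d7 = -33/5
d8 = 24/5
d9 = -436/15
endpoint = (499/15, 359/20)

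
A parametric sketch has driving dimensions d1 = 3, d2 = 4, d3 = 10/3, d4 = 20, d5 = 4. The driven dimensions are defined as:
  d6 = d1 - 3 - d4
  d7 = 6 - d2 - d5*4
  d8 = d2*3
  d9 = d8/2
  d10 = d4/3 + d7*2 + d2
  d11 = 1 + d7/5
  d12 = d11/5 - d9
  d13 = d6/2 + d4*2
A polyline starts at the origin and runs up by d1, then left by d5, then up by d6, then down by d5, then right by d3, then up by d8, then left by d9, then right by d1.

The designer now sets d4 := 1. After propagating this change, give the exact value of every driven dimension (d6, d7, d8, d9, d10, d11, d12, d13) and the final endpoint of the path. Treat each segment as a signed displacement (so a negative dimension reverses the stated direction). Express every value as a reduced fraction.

Apply edit: d4 := 1
  d6 = d1 - 3 - d4 = -1
  d7 = 6 - d2 - d5*4 = -14
  d8 = d2*3 = 12
  d9 = d8/2 = 6
  d10 = d4/3 + d7*2 + d2 = -71/3
  d11 = 1 + d7/5 = -9/5
  d12 = d11/5 - d9 = -159/25
  d13 = d6/2 + d4*2 = 3/2
Walk from origin (0, 0):
  seg 1: up by d1 = 3 → (0, 3)
  seg 2: left by d5 = 4 → (-4, 3)
  seg 3: up by d6 = -1 → (-4, 2)
  seg 4: down by d5 = 4 → (-4, -2)
  seg 5: right by d3 = 10/3 → (-2/3, -2)
  seg 6: up by d8 = 12 → (-2/3, 10)
  seg 7: left by d9 = 6 → (-20/3, 10)
  seg 8: right by d1 = 3 → (-11/3, 10)

d6 = -1
d7 = -14
d8 = 12
d9 = 6
d10 = -71/3
d11 = -9/5
d12 = -159/25
d13 = 3/2
endpoint = (-11/3, 10)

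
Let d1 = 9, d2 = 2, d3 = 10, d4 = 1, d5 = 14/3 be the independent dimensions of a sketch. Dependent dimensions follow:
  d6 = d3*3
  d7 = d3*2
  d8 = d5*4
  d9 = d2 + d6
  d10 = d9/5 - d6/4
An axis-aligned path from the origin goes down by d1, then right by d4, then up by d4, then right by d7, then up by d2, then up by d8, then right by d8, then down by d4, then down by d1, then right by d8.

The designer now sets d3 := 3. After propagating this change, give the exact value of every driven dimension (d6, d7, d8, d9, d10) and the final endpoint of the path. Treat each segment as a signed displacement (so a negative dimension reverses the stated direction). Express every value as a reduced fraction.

Apply edit: d3 := 3
  d6 = d3*3 = 9
  d7 = d3*2 = 6
  d8 = d5*4 = 56/3
  d9 = d2 + d6 = 11
  d10 = d9/5 - d6/4 = -1/20
Walk from origin (0, 0):
  seg 1: down by d1 = 9 → (0, -9)
  seg 2: right by d4 = 1 → (1, -9)
  seg 3: up by d4 = 1 → (1, -8)
  seg 4: right by d7 = 6 → (7, -8)
  seg 5: up by d2 = 2 → (7, -6)
  seg 6: up by d8 = 56/3 → (7, 38/3)
  seg 7: right by d8 = 56/3 → (77/3, 38/3)
  seg 8: down by d4 = 1 → (77/3, 35/3)
  seg 9: down by d1 = 9 → (77/3, 8/3)
  seg 10: right by d8 = 56/3 → (133/3, 8/3)

d6 = 9
d7 = 6
d8 = 56/3
d9 = 11
d10 = -1/20
endpoint = (133/3, 8/3)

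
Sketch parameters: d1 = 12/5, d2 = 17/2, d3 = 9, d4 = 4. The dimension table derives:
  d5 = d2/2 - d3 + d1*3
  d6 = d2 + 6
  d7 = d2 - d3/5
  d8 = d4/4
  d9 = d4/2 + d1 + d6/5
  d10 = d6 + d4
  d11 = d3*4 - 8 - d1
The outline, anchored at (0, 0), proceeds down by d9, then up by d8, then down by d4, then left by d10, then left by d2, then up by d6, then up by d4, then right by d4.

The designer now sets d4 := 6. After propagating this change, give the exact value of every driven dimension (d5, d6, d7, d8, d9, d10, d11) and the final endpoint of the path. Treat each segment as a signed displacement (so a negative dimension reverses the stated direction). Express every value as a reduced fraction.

d5 = 49/20
d6 = 29/2
d7 = 67/10
d8 = 3/2
d9 = 83/10
d10 = 41/2
d11 = 128/5
endpoint = (-23, 77/10)

Apply edit: d4 := 6
  d5 = d2/2 - d3 + d1*3 = 49/20
  d6 = d2 + 6 = 29/2
  d7 = d2 - d3/5 = 67/10
  d8 = d4/4 = 3/2
  d9 = d4/2 + d1 + d6/5 = 83/10
  d10 = d6 + d4 = 41/2
  d11 = d3*4 - 8 - d1 = 128/5
Walk from origin (0, 0):
  seg 1: down by d9 = 83/10 → (0, -83/10)
  seg 2: up by d8 = 3/2 → (0, -34/5)
  seg 3: down by d4 = 6 → (0, -64/5)
  seg 4: left by d10 = 41/2 → (-41/2, -64/5)
  seg 5: left by d2 = 17/2 → (-29, -64/5)
  seg 6: up by d6 = 29/2 → (-29, 17/10)
  seg 7: up by d4 = 6 → (-29, 77/10)
  seg 8: right by d4 = 6 → (-23, 77/10)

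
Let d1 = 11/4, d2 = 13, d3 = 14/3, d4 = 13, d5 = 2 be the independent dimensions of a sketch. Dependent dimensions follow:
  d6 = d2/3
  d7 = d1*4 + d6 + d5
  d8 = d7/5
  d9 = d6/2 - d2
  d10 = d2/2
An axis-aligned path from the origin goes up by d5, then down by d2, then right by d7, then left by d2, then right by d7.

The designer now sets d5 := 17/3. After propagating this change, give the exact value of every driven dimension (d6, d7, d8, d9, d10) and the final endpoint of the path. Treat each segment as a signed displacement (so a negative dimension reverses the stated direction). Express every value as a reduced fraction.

d6 = 13/3
d7 = 21
d8 = 21/5
d9 = -65/6
d10 = 13/2
endpoint = (29, -22/3)

Apply edit: d5 := 17/3
  d6 = d2/3 = 13/3
  d7 = d1*4 + d6 + d5 = 21
  d8 = d7/5 = 21/5
  d9 = d6/2 - d2 = -65/6
  d10 = d2/2 = 13/2
Walk from origin (0, 0):
  seg 1: up by d5 = 17/3 → (0, 17/3)
  seg 2: down by d2 = 13 → (0, -22/3)
  seg 3: right by d7 = 21 → (21, -22/3)
  seg 4: left by d2 = 13 → (8, -22/3)
  seg 5: right by d7 = 21 → (29, -22/3)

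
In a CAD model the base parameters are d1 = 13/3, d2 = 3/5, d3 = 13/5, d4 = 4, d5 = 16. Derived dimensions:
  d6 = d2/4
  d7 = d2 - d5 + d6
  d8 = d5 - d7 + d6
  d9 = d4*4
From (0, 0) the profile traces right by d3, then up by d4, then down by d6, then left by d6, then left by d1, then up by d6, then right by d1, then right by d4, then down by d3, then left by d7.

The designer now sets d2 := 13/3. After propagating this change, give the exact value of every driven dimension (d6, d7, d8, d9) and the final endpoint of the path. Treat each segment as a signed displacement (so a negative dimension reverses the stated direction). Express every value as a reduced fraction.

d6 = 13/12
d7 = -127/12
d8 = 83/3
d9 = 16
endpoint = (161/10, 7/5)

Apply edit: d2 := 13/3
  d6 = d2/4 = 13/12
  d7 = d2 - d5 + d6 = -127/12
  d8 = d5 - d7 + d6 = 83/3
  d9 = d4*4 = 16
Walk from origin (0, 0):
  seg 1: right by d3 = 13/5 → (13/5, 0)
  seg 2: up by d4 = 4 → (13/5, 4)
  seg 3: down by d6 = 13/12 → (13/5, 35/12)
  seg 4: left by d6 = 13/12 → (91/60, 35/12)
  seg 5: left by d1 = 13/3 → (-169/60, 35/12)
  seg 6: up by d6 = 13/12 → (-169/60, 4)
  seg 7: right by d1 = 13/3 → (91/60, 4)
  seg 8: right by d4 = 4 → (331/60, 4)
  seg 9: down by d3 = 13/5 → (331/60, 7/5)
  seg 10: left by d7 = -127/12 → (161/10, 7/5)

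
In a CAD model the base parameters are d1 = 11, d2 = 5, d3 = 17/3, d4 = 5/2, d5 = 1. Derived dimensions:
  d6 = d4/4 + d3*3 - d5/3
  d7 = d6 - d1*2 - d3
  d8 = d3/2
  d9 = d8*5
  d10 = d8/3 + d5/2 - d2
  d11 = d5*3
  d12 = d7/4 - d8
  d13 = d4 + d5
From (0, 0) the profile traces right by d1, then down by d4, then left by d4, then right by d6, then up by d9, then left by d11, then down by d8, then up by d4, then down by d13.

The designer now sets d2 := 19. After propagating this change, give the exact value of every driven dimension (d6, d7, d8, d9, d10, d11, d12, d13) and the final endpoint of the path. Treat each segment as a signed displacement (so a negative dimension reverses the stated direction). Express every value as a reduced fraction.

Apply edit: d2 := 19
  d6 = d4/4 + d3*3 - d5/3 = 415/24
  d7 = d6 - d1*2 - d3 = -83/8
  d8 = d3/2 = 17/6
  d9 = d8*5 = 85/6
  d10 = d8/3 + d5/2 - d2 = -158/9
  d11 = d5*3 = 3
  d12 = d7/4 - d8 = -521/96
  d13 = d4 + d5 = 7/2
Walk from origin (0, 0):
  seg 1: right by d1 = 11 → (11, 0)
  seg 2: down by d4 = 5/2 → (11, -5/2)
  seg 3: left by d4 = 5/2 → (17/2, -5/2)
  seg 4: right by d6 = 415/24 → (619/24, -5/2)
  seg 5: up by d9 = 85/6 → (619/24, 35/3)
  seg 6: left by d11 = 3 → (547/24, 35/3)
  seg 7: down by d8 = 17/6 → (547/24, 53/6)
  seg 8: up by d4 = 5/2 → (547/24, 34/3)
  seg 9: down by d13 = 7/2 → (547/24, 47/6)

d6 = 415/24
d7 = -83/8
d8 = 17/6
d9 = 85/6
d10 = -158/9
d11 = 3
d12 = -521/96
d13 = 7/2
endpoint = (547/24, 47/6)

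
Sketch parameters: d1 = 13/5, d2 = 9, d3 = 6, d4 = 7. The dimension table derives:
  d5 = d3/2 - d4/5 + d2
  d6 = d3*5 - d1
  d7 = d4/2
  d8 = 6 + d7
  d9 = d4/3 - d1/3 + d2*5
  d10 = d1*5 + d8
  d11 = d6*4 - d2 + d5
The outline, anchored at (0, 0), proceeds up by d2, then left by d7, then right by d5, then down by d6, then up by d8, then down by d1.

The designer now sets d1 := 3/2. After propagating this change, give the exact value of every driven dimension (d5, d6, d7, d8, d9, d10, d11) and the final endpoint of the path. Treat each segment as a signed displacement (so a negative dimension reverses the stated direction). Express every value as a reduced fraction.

d5 = 53/5
d6 = 57/2
d7 = 7/2
d8 = 19/2
d9 = 281/6
d10 = 17
d11 = 578/5
endpoint = (71/10, -23/2)

Apply edit: d1 := 3/2
  d5 = d3/2 - d4/5 + d2 = 53/5
  d6 = d3*5 - d1 = 57/2
  d7 = d4/2 = 7/2
  d8 = 6 + d7 = 19/2
  d9 = d4/3 - d1/3 + d2*5 = 281/6
  d10 = d1*5 + d8 = 17
  d11 = d6*4 - d2 + d5 = 578/5
Walk from origin (0, 0):
  seg 1: up by d2 = 9 → (0, 9)
  seg 2: left by d7 = 7/2 → (-7/2, 9)
  seg 3: right by d5 = 53/5 → (71/10, 9)
  seg 4: down by d6 = 57/2 → (71/10, -39/2)
  seg 5: up by d8 = 19/2 → (71/10, -10)
  seg 6: down by d1 = 3/2 → (71/10, -23/2)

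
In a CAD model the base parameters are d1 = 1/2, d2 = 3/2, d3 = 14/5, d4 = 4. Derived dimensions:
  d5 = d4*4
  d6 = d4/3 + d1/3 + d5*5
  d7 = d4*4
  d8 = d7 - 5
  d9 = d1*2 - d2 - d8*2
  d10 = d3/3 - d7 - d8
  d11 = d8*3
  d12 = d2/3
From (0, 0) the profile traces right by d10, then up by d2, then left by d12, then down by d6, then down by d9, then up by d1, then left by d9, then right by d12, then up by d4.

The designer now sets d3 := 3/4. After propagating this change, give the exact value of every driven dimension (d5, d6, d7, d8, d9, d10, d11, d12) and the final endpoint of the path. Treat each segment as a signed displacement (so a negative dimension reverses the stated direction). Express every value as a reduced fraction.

d5 = 16
d6 = 163/2
d7 = 16
d8 = 11
d9 = -45/2
d10 = -107/4
d11 = 33
d12 = 1/2
endpoint = (-17/4, -53)

Apply edit: d3 := 3/4
  d5 = d4*4 = 16
  d6 = d4/3 + d1/3 + d5*5 = 163/2
  d7 = d4*4 = 16
  d8 = d7 - 5 = 11
  d9 = d1*2 - d2 - d8*2 = -45/2
  d10 = d3/3 - d7 - d8 = -107/4
  d11 = d8*3 = 33
  d12 = d2/3 = 1/2
Walk from origin (0, 0):
  seg 1: right by d10 = -107/4 → (-107/4, 0)
  seg 2: up by d2 = 3/2 → (-107/4, 3/2)
  seg 3: left by d12 = 1/2 → (-109/4, 3/2)
  seg 4: down by d6 = 163/2 → (-109/4, -80)
  seg 5: down by d9 = -45/2 → (-109/4, -115/2)
  seg 6: up by d1 = 1/2 → (-109/4, -57)
  seg 7: left by d9 = -45/2 → (-19/4, -57)
  seg 8: right by d12 = 1/2 → (-17/4, -57)
  seg 9: up by d4 = 4 → (-17/4, -53)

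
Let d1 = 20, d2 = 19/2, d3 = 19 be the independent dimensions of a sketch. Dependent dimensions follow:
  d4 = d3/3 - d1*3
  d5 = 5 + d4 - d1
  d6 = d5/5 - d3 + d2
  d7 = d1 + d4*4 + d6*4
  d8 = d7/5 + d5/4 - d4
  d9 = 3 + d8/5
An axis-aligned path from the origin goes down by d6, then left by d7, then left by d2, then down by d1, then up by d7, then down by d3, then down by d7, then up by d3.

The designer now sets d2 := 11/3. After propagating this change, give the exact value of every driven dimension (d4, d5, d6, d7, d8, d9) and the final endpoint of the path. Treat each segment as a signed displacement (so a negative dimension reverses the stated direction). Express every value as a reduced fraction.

d4 = -161/3
d5 = -206/3
d6 = -436/15
d7 = -4664/15
d8 = -3853/150
d9 = -1603/750
endpoint = (4609/15, 136/15)

Apply edit: d2 := 11/3
  d4 = d3/3 - d1*3 = -161/3
  d5 = 5 + d4 - d1 = -206/3
  d6 = d5/5 - d3 + d2 = -436/15
  d7 = d1 + d4*4 + d6*4 = -4664/15
  d8 = d7/5 + d5/4 - d4 = -3853/150
  d9 = 3 + d8/5 = -1603/750
Walk from origin (0, 0):
  seg 1: down by d6 = -436/15 → (0, 436/15)
  seg 2: left by d7 = -4664/15 → (4664/15, 436/15)
  seg 3: left by d2 = 11/3 → (4609/15, 436/15)
  seg 4: down by d1 = 20 → (4609/15, 136/15)
  seg 5: up by d7 = -4664/15 → (4609/15, -4528/15)
  seg 6: down by d3 = 19 → (4609/15, -4813/15)
  seg 7: down by d7 = -4664/15 → (4609/15, -149/15)
  seg 8: up by d3 = 19 → (4609/15, 136/15)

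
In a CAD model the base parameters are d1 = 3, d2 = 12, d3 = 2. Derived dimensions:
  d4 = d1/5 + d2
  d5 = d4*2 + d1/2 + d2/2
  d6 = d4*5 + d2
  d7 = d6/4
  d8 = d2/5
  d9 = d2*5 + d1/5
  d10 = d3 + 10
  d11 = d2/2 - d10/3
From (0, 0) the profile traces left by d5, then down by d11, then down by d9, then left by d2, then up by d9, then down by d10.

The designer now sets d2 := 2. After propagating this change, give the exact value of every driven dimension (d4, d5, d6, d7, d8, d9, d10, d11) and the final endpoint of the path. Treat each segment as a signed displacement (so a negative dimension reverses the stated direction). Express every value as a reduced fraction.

Apply edit: d2 := 2
  d4 = d1/5 + d2 = 13/5
  d5 = d4*2 + d1/2 + d2/2 = 77/10
  d6 = d4*5 + d2 = 15
  d7 = d6/4 = 15/4
  d8 = d2/5 = 2/5
  d9 = d2*5 + d1/5 = 53/5
  d10 = d3 + 10 = 12
  d11 = d2/2 - d10/3 = -3
Walk from origin (0, 0):
  seg 1: left by d5 = 77/10 → (-77/10, 0)
  seg 2: down by d11 = -3 → (-77/10, 3)
  seg 3: down by d9 = 53/5 → (-77/10, -38/5)
  seg 4: left by d2 = 2 → (-97/10, -38/5)
  seg 5: up by d9 = 53/5 → (-97/10, 3)
  seg 6: down by d10 = 12 → (-97/10, -9)

d4 = 13/5
d5 = 77/10
d6 = 15
d7 = 15/4
d8 = 2/5
d9 = 53/5
d10 = 12
d11 = -3
endpoint = (-97/10, -9)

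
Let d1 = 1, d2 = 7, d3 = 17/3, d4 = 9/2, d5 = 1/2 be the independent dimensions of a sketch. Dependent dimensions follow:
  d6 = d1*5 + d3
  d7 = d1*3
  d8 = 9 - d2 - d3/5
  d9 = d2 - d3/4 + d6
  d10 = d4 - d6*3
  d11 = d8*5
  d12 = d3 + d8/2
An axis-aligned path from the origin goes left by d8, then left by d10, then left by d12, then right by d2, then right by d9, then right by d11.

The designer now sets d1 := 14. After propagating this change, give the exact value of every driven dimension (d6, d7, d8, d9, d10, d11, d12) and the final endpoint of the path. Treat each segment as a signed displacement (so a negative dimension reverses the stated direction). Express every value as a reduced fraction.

Apply edit: d1 := 14
  d6 = d1*5 + d3 = 227/3
  d7 = d1*3 = 42
  d8 = 9 - d2 - d3/5 = 13/15
  d9 = d2 - d3/4 + d6 = 325/4
  d10 = d4 - d6*3 = -445/2
  d11 = d8*5 = 13/3
  d12 = d3 + d8/2 = 61/10
Walk from origin (0, 0):
  seg 1: left by d8 = 13/15 → (-13/15, 0)
  seg 2: left by d10 = -445/2 → (6649/30, 0)
  seg 3: left by d12 = 61/10 → (3233/15, 0)
  seg 4: right by d2 = 7 → (3338/15, 0)
  seg 5: right by d9 = 325/4 → (18227/60, 0)
  seg 6: right by d11 = 13/3 → (18487/60, 0)

d6 = 227/3
d7 = 42
d8 = 13/15
d9 = 325/4
d10 = -445/2
d11 = 13/3
d12 = 61/10
endpoint = (18487/60, 0)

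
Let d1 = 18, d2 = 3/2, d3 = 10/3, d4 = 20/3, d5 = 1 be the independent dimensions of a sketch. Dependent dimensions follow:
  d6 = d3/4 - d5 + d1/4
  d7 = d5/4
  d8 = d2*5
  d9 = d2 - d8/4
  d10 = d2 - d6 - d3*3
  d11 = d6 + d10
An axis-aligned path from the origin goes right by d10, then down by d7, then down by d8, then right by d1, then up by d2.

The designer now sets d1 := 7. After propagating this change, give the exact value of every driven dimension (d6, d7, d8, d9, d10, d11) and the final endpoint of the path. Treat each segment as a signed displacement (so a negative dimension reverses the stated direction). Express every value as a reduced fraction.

d6 = 19/12
d7 = 1/4
d8 = 15/2
d9 = -3/8
d10 = -121/12
d11 = -17/2
endpoint = (-37/12, -25/4)

Apply edit: d1 := 7
  d6 = d3/4 - d5 + d1/4 = 19/12
  d7 = d5/4 = 1/4
  d8 = d2*5 = 15/2
  d9 = d2 - d8/4 = -3/8
  d10 = d2 - d6 - d3*3 = -121/12
  d11 = d6 + d10 = -17/2
Walk from origin (0, 0):
  seg 1: right by d10 = -121/12 → (-121/12, 0)
  seg 2: down by d7 = 1/4 → (-121/12, -1/4)
  seg 3: down by d8 = 15/2 → (-121/12, -31/4)
  seg 4: right by d1 = 7 → (-37/12, -31/4)
  seg 5: up by d2 = 3/2 → (-37/12, -25/4)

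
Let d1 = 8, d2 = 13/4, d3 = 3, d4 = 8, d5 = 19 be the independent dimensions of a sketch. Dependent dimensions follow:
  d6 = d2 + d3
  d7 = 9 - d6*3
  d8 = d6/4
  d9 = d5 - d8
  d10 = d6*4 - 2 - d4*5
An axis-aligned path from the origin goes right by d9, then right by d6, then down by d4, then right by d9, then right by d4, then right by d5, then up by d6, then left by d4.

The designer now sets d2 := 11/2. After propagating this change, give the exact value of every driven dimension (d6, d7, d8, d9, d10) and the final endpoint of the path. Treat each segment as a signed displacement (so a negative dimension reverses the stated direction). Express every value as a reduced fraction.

d6 = 17/2
d7 = -33/2
d8 = 17/8
d9 = 135/8
d10 = -8
endpoint = (245/4, 1/2)

Apply edit: d2 := 11/2
  d6 = d2 + d3 = 17/2
  d7 = 9 - d6*3 = -33/2
  d8 = d6/4 = 17/8
  d9 = d5 - d8 = 135/8
  d10 = d6*4 - 2 - d4*5 = -8
Walk from origin (0, 0):
  seg 1: right by d9 = 135/8 → (135/8, 0)
  seg 2: right by d6 = 17/2 → (203/8, 0)
  seg 3: down by d4 = 8 → (203/8, -8)
  seg 4: right by d9 = 135/8 → (169/4, -8)
  seg 5: right by d4 = 8 → (201/4, -8)
  seg 6: right by d5 = 19 → (277/4, -8)
  seg 7: up by d6 = 17/2 → (277/4, 1/2)
  seg 8: left by d4 = 8 → (245/4, 1/2)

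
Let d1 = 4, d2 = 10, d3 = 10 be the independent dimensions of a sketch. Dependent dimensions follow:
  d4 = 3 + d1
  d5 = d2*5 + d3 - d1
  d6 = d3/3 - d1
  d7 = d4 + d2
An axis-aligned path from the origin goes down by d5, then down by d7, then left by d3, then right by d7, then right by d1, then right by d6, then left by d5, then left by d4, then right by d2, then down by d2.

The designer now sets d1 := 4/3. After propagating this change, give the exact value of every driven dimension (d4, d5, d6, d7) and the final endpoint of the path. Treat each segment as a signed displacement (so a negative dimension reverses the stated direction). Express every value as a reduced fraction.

d4 = 13/3
d5 = 176/3
d6 = 2
d7 = 43/3
endpoint = (-136/3, -83)

Apply edit: d1 := 4/3
  d4 = 3 + d1 = 13/3
  d5 = d2*5 + d3 - d1 = 176/3
  d6 = d3/3 - d1 = 2
  d7 = d4 + d2 = 43/3
Walk from origin (0, 0):
  seg 1: down by d5 = 176/3 → (0, -176/3)
  seg 2: down by d7 = 43/3 → (0, -73)
  seg 3: left by d3 = 10 → (-10, -73)
  seg 4: right by d7 = 43/3 → (13/3, -73)
  seg 5: right by d1 = 4/3 → (17/3, -73)
  seg 6: right by d6 = 2 → (23/3, -73)
  seg 7: left by d5 = 176/3 → (-51, -73)
  seg 8: left by d4 = 13/3 → (-166/3, -73)
  seg 9: right by d2 = 10 → (-136/3, -73)
  seg 10: down by d2 = 10 → (-136/3, -83)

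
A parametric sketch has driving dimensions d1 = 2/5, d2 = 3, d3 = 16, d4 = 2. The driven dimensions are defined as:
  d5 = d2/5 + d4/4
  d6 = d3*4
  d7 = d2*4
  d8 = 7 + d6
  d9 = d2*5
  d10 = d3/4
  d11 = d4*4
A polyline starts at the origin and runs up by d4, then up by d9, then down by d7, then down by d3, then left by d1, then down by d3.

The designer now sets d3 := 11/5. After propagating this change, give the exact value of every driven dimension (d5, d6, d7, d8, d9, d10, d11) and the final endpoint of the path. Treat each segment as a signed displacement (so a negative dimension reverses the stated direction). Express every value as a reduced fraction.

d5 = 11/10
d6 = 44/5
d7 = 12
d8 = 79/5
d9 = 15
d10 = 11/20
d11 = 8
endpoint = (-2/5, 3/5)

Apply edit: d3 := 11/5
  d5 = d2/5 + d4/4 = 11/10
  d6 = d3*4 = 44/5
  d7 = d2*4 = 12
  d8 = 7 + d6 = 79/5
  d9 = d2*5 = 15
  d10 = d3/4 = 11/20
  d11 = d4*4 = 8
Walk from origin (0, 0):
  seg 1: up by d4 = 2 → (0, 2)
  seg 2: up by d9 = 15 → (0, 17)
  seg 3: down by d7 = 12 → (0, 5)
  seg 4: down by d3 = 11/5 → (0, 14/5)
  seg 5: left by d1 = 2/5 → (-2/5, 14/5)
  seg 6: down by d3 = 11/5 → (-2/5, 3/5)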